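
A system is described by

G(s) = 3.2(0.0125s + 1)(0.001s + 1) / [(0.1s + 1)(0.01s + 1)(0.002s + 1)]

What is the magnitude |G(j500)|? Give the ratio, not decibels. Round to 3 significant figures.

At ω = 500 rad/s:
zero (1 + j500·0.0125) = 1 + j6.25 → |·| ≈ 6.3295, ∠ ≈ 80.91°
zero (1 + j500·0.001) = 1 + j0.5 → |·| ≈ 1.118, ∠ ≈ 26.57°
pole (1 + j500·0.1) = 1 + j50 → |·| ≈ 50.01, ∠ ≈ 88.85°
pole (1 + j500·0.01) = 1 + j5 → |·| ≈ 5.099, ∠ ≈ 78.69°
pole (1 + j500·0.002) = 1 + j1 → |·| ≈ 1.4142, ∠ ≈ 45.00°
|G| = 3.2 · 6.3295 · 1.118 / (50.01 · 5.099 · 1.4142) ≈ 0.062793

0.0628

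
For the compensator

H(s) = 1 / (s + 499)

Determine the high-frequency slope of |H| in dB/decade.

-20 dB/decade

Each pole contributes −20 dB/decade at high frequency; each zero contributes +20 dB/decade.
Net: 0 zero(s) − 1 pole(s) → -20 dB/decade.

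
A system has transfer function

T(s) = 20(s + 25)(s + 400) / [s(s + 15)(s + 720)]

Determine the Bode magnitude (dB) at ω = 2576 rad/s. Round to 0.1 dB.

-42.4 dB

At s = jω = j2576:
zero (s+25): 25 + j2576 → |·| = √(25²+2576²) = √6636401 ≈ 2576.1, ∠ = arctan(2576/25) ≈ 89.44°
zero (s+400): 400 + j2576 → |·| = √(400²+2576²) = √6795776 ≈ 2606.9, ∠ = arctan(2576/400) ≈ 81.17°
pole (s+15): 15 + j2576 → |·| = √(15²+2576²) = √6636001 ≈ 2576, ∠ = arctan(2576/15) ≈ 89.67°
pole (s+720): 720 + j2576 → |·| = √(720²+2576²) = √7154176 ≈ 2674.7, ∠ = arctan(2576/720) ≈ 74.38°
pole at origin: |s| = 2576, ∠ = 90.00° (in denominator)
|T| = 20 · 6.7156e+06 / 1.7749e+10 ≈ 0.0075673
Gain = 20 log₁₀(0.0075673) ≈ -42.42 dB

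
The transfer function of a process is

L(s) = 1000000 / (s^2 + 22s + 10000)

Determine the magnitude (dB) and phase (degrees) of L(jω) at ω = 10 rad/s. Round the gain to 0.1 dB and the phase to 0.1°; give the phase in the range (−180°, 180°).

At s = jω = j10:
quadratic: (j10)² + 22·j10 + 10000 = 9900 + j220 → |·| ≈ 9902.4, ∠ ≈ 1.27°
|L| = 1000000 / 9902.4 ≈ 100.99
Gain = 20 log₁₀(100.99) ≈ 40.09 dB
∠L = 0.00° − 1.27° = -1.27°

40.1 dB, -1.3°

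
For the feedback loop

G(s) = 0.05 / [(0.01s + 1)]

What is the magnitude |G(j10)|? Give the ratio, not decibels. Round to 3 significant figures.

0.0498

At ω = 10 rad/s:
pole (1 + j10·0.01) = 1 + j0.1 → |·| ≈ 1.005, ∠ ≈ 5.71°
|G| = 0.05 · 1 / (1.005) ≈ 0.049751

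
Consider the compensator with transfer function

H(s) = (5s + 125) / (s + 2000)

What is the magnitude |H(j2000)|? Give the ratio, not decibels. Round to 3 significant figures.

Substitute s = j2000:
Numerator: 5(j2000) + 125 = 125 + j10000
Denominator: (j2000) + 2000 = 2000 + j2000
|N| = √(125² + 10000²) ≈ 10001, ∠N ≈ 89.28°
|D| = √(2000² + 2000²) ≈ 2828.4, ∠D ≈ 45.00°
|H| = 10001 / 2828.4 ≈ 3.5359

3.54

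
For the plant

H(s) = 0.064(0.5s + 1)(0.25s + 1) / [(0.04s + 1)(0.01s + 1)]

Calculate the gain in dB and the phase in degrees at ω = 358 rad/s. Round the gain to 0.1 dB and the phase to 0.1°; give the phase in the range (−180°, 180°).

At ω = 358 rad/s:
zero (1 + j358·0.5) = 1 + j179 → |·| ≈ 179, ∠ ≈ 89.68°
zero (1 + j358·0.25) = 1 + j89.5 → |·| ≈ 89.506, ∠ ≈ 89.36°
pole (1 + j358·0.04) = 1 + j14.32 → |·| ≈ 14.355, ∠ ≈ 86.01°
pole (1 + j358·0.01) = 1 + j3.58 → |·| ≈ 3.717, ∠ ≈ 74.39°
|H| = 0.064 · 179 · 89.506 / (14.355 · 3.717) ≈ 19.217
Gain = 20 log₁₀(19.217) ≈ 25.67 dB
∠H = (89.68° + 89.36°) − (86.01° + 74.39°) = 18.64°

25.7 dB, 18.6°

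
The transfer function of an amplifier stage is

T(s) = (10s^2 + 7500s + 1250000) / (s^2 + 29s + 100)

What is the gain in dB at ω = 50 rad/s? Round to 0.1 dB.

53.2 dB

Substitute s = j50:
Numerator: 10(j50)^2 + 7500(j50) + 1250000 = 1225000 + j375000
Denominator: (j50)^2 + 29(j50) + 100 = -2400 + j1450
|N| = √(1225000² + 375000²) ≈ 1.2811e+06, ∠N ≈ 17.02°
|D| = √(2400² + 1450²) ≈ 2804, ∠D ≈ 148.86°
|T| = 1.2811e+06 / 2804 ≈ 456.88
Gain = 20 log₁₀(456.88) ≈ 53.20 dB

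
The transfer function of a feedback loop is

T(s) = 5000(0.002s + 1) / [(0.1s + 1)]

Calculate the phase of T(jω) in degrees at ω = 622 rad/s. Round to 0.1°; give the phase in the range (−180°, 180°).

At ω = 622 rad/s:
zero (1 + j622·0.002) = 1 + j1.244 → |·| ≈ 1.5961, ∠ ≈ 51.21°
pole (1 + j622·0.1) = 1 + j62.2 → |·| ≈ 62.208, ∠ ≈ 89.08°
∠T = (51.21°) − (89.08°) = -37.87°

-37.9°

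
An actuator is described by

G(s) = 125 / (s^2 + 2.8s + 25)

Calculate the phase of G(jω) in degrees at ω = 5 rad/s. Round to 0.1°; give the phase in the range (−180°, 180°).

At s = jω = j5:
quadratic: (j5)² + 2.8·j5 + 25 = 0 + j14 → |·| ≈ 14, ∠ ≈ 90.00°
∠G = 0.00° − 90.00° = -90.00°

-90.0°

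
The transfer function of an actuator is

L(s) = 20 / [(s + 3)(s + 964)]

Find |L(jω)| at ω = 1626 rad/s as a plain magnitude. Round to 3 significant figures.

6.51e-06

At s = jω = j1626:
pole (s+3): 3 + j1626 → |·| = √(3²+1626²) = √2643885 ≈ 1626, ∠ = arctan(1626/3) ≈ 89.89°
pole (s+964): 964 + j1626 → |·| = √(964²+1626²) = √3573172 ≈ 1890.3, ∠ = arctan(1626/964) ≈ 59.34°
|L| = 20 / 3.0736e+06 ≈ 6.507e-06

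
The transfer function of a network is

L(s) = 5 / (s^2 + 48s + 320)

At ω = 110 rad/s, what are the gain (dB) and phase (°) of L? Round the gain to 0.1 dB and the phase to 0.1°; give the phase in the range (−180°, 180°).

-68.2 dB, -155.9°

Substitute s = j110:
Numerator: 5 = 5 + j0
Denominator: (j110)^2 + 48(j110) + 320 = -11780 + j5280
|N| = √(5² + 0²) ≈ 5, ∠N ≈ 0.00°
|D| = √(11780² + 5280²) ≈ 12909, ∠D ≈ 155.86°
|L| = 5 / 12909 ≈ 0.00038733
Gain = 20 log₁₀(0.00038733) ≈ -68.24 dB
∠L = 0.00° − 155.86° = -155.86°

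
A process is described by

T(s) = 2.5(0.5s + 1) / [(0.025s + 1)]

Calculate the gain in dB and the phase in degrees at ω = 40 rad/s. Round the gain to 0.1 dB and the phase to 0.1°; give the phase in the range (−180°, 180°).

31.0 dB, 42.1°

At ω = 40 rad/s:
zero (1 + j40·0.5) = 1 + j20 → |·| ≈ 20.025, ∠ ≈ 87.14°
pole (1 + j40·0.025) = 1 + j1 → |·| ≈ 1.4142, ∠ ≈ 45.00°
|T| = 2.5 · 20.025 / (1.4142) ≈ 35.4
Gain = 20 log₁₀(35.4) ≈ 30.98 dB
∠T = (87.14°) − (45.00°) = 42.14°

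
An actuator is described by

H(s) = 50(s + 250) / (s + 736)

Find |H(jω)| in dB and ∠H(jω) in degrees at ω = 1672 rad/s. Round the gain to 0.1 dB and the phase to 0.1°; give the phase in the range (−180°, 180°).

At s = jω = j1672:
zero (s+250): 250 + j1672 → |·| = √(250²+1672²) = √2858084 ≈ 1690.6, ∠ = arctan(1672/250) ≈ 81.50°
pole (s+736): 736 + j1672 → |·| = √(736²+1672²) = √3337280 ≈ 1826.8, ∠ = arctan(1672/736) ≈ 66.24°
|H| = 50 · 1690.6 / 1826.8 ≈ 46.272
Gain = 20 log₁₀(46.272) ≈ 33.31 dB
∠H = 81.50° − 66.24° = 15.26°

33.3 dB, 15.3°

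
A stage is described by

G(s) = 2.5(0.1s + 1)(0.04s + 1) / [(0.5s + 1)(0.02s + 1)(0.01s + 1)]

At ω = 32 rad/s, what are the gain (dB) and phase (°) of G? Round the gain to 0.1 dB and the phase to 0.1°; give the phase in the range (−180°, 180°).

At ω = 32 rad/s:
zero (1 + j32·0.1) = 1 + j3.2 → |·| ≈ 3.3526, ∠ ≈ 72.65°
zero (1 + j32·0.04) = 1 + j1.28 → |·| ≈ 1.6243, ∠ ≈ 52.00°
pole (1 + j32·0.5) = 1 + j16 → |·| ≈ 16.031, ∠ ≈ 86.42°
pole (1 + j32·0.02) = 1 + j0.64 → |·| ≈ 1.1873, ∠ ≈ 32.62°
pole (1 + j32·0.01) = 1 + j0.32 → |·| ≈ 1.05, ∠ ≈ 17.74°
|G| = 2.5 · 3.3526 · 1.6243 / (16.031 · 1.1873 · 1.05) ≈ 0.6812
Gain = 20 log₁₀(0.6812) ≈ -3.33 dB
∠G = (72.65° + 52.00°) − (86.42° + 32.62° + 17.74°) = -12.13°

-3.3 dB, -12.1°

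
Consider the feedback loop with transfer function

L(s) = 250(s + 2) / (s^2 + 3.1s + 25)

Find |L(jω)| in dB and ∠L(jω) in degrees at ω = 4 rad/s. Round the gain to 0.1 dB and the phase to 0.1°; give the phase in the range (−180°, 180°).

37.3 dB, 9.4°

At s = jω = j4:
zero (s+2): 2 + j4 → |·| = √(2²+4²) = √20 ≈ 4.4721, ∠ = arctan(4/2) ≈ 63.43°
quadratic: (j4)² + 3.1·j4 + 25 = 9 + j12.4 → |·| ≈ 15.322, ∠ ≈ 54.03°
|L| = 250 · 4.4721 / 15.322 ≈ 72.969
Gain = 20 log₁₀(72.969) ≈ 37.26 dB
∠L = 63.43° − 54.03° = 9.40°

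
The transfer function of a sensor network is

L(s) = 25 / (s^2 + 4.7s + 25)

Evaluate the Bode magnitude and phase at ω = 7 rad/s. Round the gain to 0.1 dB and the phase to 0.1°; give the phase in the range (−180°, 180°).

At s = jω = j7:
quadratic: (j7)² + 4.7·j7 + 25 = -24 + j32.9 → |·| ≈ 40.724, ∠ ≈ 126.11°
|L| = 25 / 40.724 ≈ 0.61389
Gain = 20 log₁₀(0.61389) ≈ -4.24 dB
∠L = 0.00° − 126.11° = -126.11°

-4.2 dB, -126.1°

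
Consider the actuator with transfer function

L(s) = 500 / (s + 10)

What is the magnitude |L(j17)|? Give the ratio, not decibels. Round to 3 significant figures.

Substitute s = j17:
Numerator: 500 = 500 + j0
Denominator: (j17) + 10 = 10 + j17
|N| = √(500² + 0²) ≈ 500, ∠N ≈ 0.00°
|D| = √(10² + 17²) ≈ 19.723, ∠D ≈ 59.53°
|L| = 500 / 19.723 ≈ 25.351

25.4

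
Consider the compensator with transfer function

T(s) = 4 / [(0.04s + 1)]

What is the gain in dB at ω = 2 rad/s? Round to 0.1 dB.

12.0 dB

At ω = 2 rad/s:
pole (1 + j2·0.04) = 1 + j0.08 → |·| ≈ 1.0032, ∠ ≈ 4.57°
|T| = 4 · 1 / (1.0032) ≈ 3.9872
Gain = 20 log₁₀(3.9872) ≈ 12.01 dB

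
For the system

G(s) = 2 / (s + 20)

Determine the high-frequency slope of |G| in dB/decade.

-20 dB/decade

Each pole contributes −20 dB/decade at high frequency; each zero contributes +20 dB/decade.
Net: 0 zero(s) − 1 pole(s) → -20 dB/decade.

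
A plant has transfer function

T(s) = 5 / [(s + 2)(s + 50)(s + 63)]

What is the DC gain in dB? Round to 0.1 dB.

-62.0 dB

T(0) = 5 / (2·50·63) ≈ 0.00079365
20 log₁₀(0.00079365) ≈ -62.01 dB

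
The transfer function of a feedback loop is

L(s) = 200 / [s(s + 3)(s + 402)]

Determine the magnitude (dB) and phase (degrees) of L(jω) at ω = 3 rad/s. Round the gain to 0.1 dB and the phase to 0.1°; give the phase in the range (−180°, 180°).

-28.2 dB, -135.4°

At s = jω = j3:
pole (s+3): 3 + j3 → |·| = √(3²+3²) = √18 ≈ 4.2426, ∠ = arctan(3/3) ≈ 45.00°
pole (s+402): 402 + j3 → |·| = √(402²+3²) = √161613 ≈ 402.01, ∠ = arctan(3/402) ≈ 0.43°
pole at origin: |s| = 3, ∠ = 90.00° (in denominator)
|L| = 200 / 5116.7 ≈ 0.039088
Gain = 20 log₁₀(0.039088) ≈ -28.16 dB
∠L = 0.00° − 135.43° = -135.43°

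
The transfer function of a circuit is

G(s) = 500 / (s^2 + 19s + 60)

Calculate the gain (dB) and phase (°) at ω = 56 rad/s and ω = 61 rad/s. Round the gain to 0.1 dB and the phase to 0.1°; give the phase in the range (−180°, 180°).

Substitute s = j56:
Numerator: 500 = 500 + j0
Denominator: (j56)^2 + 19(j56) + 60 = -3076 + j1064
|N| = √(500² + 0²) ≈ 500, ∠N ≈ 0.00°
|D| = √(3076² + 1064²) ≈ 3254.8, ∠D ≈ 160.92°
|G| = 500 / 3254.8 ≈ 0.15362
Gain = 20 log₁₀(0.15362) ≈ -16.27 dB
∠G = 0.00° − 160.92° = -160.92°

Substitute s = j61:
Numerator: 500 = 500 + j0
Denominator: (j61)^2 + 19(j61) + 60 = -3661 + j1159
|N| = √(500² + 0²) ≈ 500, ∠N ≈ 0.00°
|D| = √(3661² + 1159²) ≈ 3840.1, ∠D ≈ 162.43°
|G| = 500 / 3840.1 ≈ 0.1302
Gain = 20 log₁₀(0.1302) ≈ -17.71 dB
∠G = 0.00° − 162.43° = -162.43°

ω = 56: -16.3 dB, -160.9°; ω = 61: -17.7 dB, -162.4°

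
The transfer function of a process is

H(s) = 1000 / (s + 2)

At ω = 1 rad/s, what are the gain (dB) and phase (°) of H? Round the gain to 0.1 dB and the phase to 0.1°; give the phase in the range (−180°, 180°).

53.0 dB, -26.6°

At s = jω = j1:
pole (s+2): 2 + j1 → |·| = √(2²+1²) = √5 ≈ 2.2361, ∠ = arctan(1/2) ≈ 26.57°
|H| = 1000 / 2.2361 ≈ 447.21
Gain = 20 log₁₀(447.21) ≈ 53.01 dB
∠H = 0.00° − 26.57° = -26.57°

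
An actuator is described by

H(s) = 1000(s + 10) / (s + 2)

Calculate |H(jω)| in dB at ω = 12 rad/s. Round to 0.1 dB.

At s = jω = j12:
zero (s+10): 10 + j12 → |·| = √(10²+12²) = √244 ≈ 15.62, ∠ = arctan(12/10) ≈ 50.19°
pole (s+2): 2 + j12 → |·| = √(2²+12²) = √148 ≈ 12.166, ∠ = arctan(12/2) ≈ 80.54°
|H| = 1000 · 15.62 / 12.166 ≈ 1283.9
Gain = 20 log₁₀(1283.9) ≈ 62.17 dB

62.2 dB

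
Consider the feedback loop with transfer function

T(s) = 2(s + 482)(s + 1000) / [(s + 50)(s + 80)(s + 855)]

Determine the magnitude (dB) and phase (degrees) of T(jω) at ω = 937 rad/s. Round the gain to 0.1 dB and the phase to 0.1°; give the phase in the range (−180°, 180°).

At s = jω = j937:
zero (s+482): 482 + j937 → |·| = √(482²+937²) = √1110293 ≈ 1053.7, ∠ = arctan(937/482) ≈ 62.78°
zero (s+1000): 1000 + j937 → |·| = √(1000²+937²) = √1877969 ≈ 1370.4, ∠ = arctan(937/1000) ≈ 43.14°
pole (s+50): 50 + j937 → |·| = √(50²+937²) = √880469 ≈ 938.33, ∠ = arctan(937/50) ≈ 86.95°
pole (s+80): 80 + j937 → |·| = √(80²+937²) = √884369 ≈ 940.41, ∠ = arctan(937/80) ≈ 85.12°
pole (s+855): 855 + j937 → |·| = √(855²+937²) = √1608994 ≈ 1268.5, ∠ = arctan(937/855) ≈ 47.62°
|T| = 2 · 1.444e+06 / 1.1193e+09 ≈ 0.0025802
Gain = 20 log₁₀(0.0025802) ≈ -51.77 dB
∠T = 105.92° − 219.69° = -113.77°

-51.8 dB, -113.8°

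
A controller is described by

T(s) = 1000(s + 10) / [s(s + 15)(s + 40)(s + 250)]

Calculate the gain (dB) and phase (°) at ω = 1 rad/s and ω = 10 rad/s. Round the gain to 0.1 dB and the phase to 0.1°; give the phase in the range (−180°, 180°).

ω = 1: -23.5 dB, -89.8°; ω = 10: -42.4 dB, -95.0°

At s = jω = j1:
zero (s+10): 10 + j1 → |·| = √(10²+1²) = √101 ≈ 10.05, ∠ = arctan(1/10) ≈ 5.71°
pole (s+15): 15 + j1 → |·| = √(15²+1²) = √226 ≈ 15.033, ∠ = arctan(1/15) ≈ 3.81°
pole (s+40): 40 + j1 → |·| = √(40²+1²) = √1601 ≈ 40.012, ∠ = arctan(1/40) ≈ 1.43°
pole (s+250): 250 + j1 → |·| = √(250²+1²) = √62501 ≈ 250, ∠ = arctan(1/250) ≈ 0.23°
pole at origin: |s| = 1, ∠ = 90.00° (in denominator)
|T| = 1000 · 10.05 / 1.5038e+05 ≈ 0.066831
Gain = 20 log₁₀(0.066831) ≈ -23.50 dB
∠T = 5.71° − 95.47° = -89.76°

At s = jω = j10:
zero (s+10): 10 + j10 → |·| = √(10²+10²) = √200 ≈ 14.142, ∠ = arctan(10/10) ≈ 45.00°
pole (s+15): 15 + j10 → |·| = √(15²+10²) = √325 ≈ 18.028, ∠ = arctan(10/15) ≈ 33.69°
pole (s+40): 40 + j10 → |·| = √(40²+10²) = √1700 ≈ 41.231, ∠ = arctan(10/40) ≈ 14.04°
pole (s+250): 250 + j10 → |·| = √(250²+10²) = √62600 ≈ 250.2, ∠ = arctan(10/250) ≈ 2.29°
pole at origin: |s| = 10, ∠ = 90.00° (in denominator)
|T| = 1000 · 14.142 / 1.8598e+06 ≈ 0.007604
Gain = 20 log₁₀(0.007604) ≈ -42.38 dB
∠T = 45.00° − 140.02° = -95.02°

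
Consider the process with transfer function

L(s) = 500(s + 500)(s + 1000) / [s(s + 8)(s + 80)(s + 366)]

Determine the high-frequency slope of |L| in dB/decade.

Each pole contributes −20 dB/decade at high frequency; each zero contributes +20 dB/decade.
Net: 2 zero(s) − 4 pole(s) → -40 dB/decade.

-40 dB/decade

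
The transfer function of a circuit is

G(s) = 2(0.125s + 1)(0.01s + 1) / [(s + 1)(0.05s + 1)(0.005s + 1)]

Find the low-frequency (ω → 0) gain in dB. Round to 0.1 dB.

G(0) = 2 · 1 / 1 = 2
20 log₁₀(2) ≈ 6.02 dB

6.0 dB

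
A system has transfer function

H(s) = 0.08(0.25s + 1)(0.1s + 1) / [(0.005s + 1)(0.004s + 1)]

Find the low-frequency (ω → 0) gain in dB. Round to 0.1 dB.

H(0) = 0.08 · 1 / 1 = 0.08
20 log₁₀(0.08) ≈ -21.94 dB

-21.9 dB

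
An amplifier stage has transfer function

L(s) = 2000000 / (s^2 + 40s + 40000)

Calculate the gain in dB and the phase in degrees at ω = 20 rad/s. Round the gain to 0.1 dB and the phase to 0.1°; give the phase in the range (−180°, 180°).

34.1 dB, -1.2°

At s = jω = j20:
quadratic: (j20)² + 40·j20 + 40000 = 39600 + j800 → |·| ≈ 39608, ∠ ≈ 1.16°
|L| = 2000000 / 39608 ≈ 50.495
Gain = 20 log₁₀(50.495) ≈ 34.06 dB
∠L = 0.00° − 1.16° = -1.16°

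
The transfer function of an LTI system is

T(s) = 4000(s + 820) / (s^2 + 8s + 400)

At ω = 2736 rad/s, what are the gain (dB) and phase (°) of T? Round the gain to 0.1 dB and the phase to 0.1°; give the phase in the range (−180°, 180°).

At s = jω = j2736:
zero (s+820): 820 + j2736 → |·| = √(820²+2736²) = √8158096 ≈ 2856.2, ∠ = arctan(2736/820) ≈ 73.32°
quadratic: (j2736)² + 8·j2736 + 400 = -7485296 + j21888 → |·| ≈ 7.4853e+06, ∠ ≈ 179.83°
|T| = 4000 · 2856.2 / 7.4853e+06 ≈ 1.5263
Gain = 20 log₁₀(1.5263) ≈ 3.67 dB
∠T = 73.32° − 179.83° = -106.51°

3.7 dB, -106.5°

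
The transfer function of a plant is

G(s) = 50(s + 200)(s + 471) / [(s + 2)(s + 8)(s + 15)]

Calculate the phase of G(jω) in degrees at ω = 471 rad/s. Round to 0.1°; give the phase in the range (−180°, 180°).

At s = jω = j471:
zero (s+200): 200 + j471 → |·| = √(200²+471²) = √261841 ≈ 511.7, ∠ = arctan(471/200) ≈ 66.99°
zero (s+471): 471 + j471 → |·| = √(471²+471²) = √443682 ≈ 666.09, ∠ = arctan(471/471) ≈ 45.00°
pole (s+2): 2 + j471 → |·| = √(2²+471²) = √221845 ≈ 471, ∠ = arctan(471/2) ≈ 89.76°
pole (s+8): 8 + j471 → |·| = √(8²+471²) = √221905 ≈ 471.07, ∠ = arctan(471/8) ≈ 89.03°
pole (s+15): 15 + j471 → |·| = √(15²+471²) = √222066 ≈ 471.24, ∠ = arctan(471/15) ≈ 88.18°
∠G = 111.99° − 266.97° = -154.98°

-155.0°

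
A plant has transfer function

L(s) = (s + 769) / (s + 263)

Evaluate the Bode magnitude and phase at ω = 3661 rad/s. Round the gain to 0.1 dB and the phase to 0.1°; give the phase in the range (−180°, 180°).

Substitute s = j3661:
Numerator: (j3661) + 769 = 769 + j3661
Denominator: (j3661) + 263 = 263 + j3661
|N| = √(769² + 3661²) ≈ 3740.9, ∠N ≈ 78.14°
|D| = √(263² + 3661²) ≈ 3670.4, ∠D ≈ 85.89°
|L| = 3740.9 / 3670.4 ≈ 1.0192
Gain = 20 log₁₀(1.0192) ≈ 0.17 dB
∠L = 78.14° − 85.89° = -7.75°

0.2 dB, -7.8°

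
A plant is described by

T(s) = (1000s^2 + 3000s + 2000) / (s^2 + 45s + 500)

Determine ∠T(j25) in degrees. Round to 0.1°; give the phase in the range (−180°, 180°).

Substitute s = j25:
Numerator: 1000(j25)^2 + 3000(j25) + 2000 = -623000 + j75000
Denominator: (j25)^2 + 45(j25) + 500 = -125 + j1125
|N| = √(623000² + 75000²) ≈ 6.275e+05, ∠N ≈ 173.14°
|D| = √(125² + 1125²) ≈ 1131.9, ∠D ≈ 96.34°
∠T = 173.14° − 96.34° = 76.80°

76.8°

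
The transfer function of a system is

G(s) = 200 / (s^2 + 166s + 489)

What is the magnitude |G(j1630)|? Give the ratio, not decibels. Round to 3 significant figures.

Substitute s = j1630:
Numerator: 200 = 200 + j0
Denominator: (j1630)^2 + 166(j1630) + 489 = -2656411 + j270580
|N| = √(200² + 0²) ≈ 200, ∠N ≈ 0.00°
|D| = √(2656411² + 270580²) ≈ 2.6702e+06, ∠D ≈ 174.18°
|G| = 200 / 2.6702e+06 ≈ 7.4901e-05

7.49e-05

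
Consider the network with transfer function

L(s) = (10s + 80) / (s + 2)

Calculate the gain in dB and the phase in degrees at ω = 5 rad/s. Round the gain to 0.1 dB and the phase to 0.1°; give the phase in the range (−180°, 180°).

Substitute s = j5:
Numerator: 10(j5) + 80 = 80 + j50
Denominator: (j5) + 2 = 2 + j5
|N| = √(80² + 50²) ≈ 94.34, ∠N ≈ 32.01°
|D| = √(2² + 5²) ≈ 5.3852, ∠D ≈ 68.20°
|L| = 94.34 / 5.3852 ≈ 17.518
Gain = 20 log₁₀(17.518) ≈ 24.87 dB
∠L = 32.01° − 68.20° = -36.19°

24.9 dB, -36.2°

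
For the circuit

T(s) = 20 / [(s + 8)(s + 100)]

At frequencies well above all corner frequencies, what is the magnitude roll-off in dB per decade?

-40 dB/decade

Each pole contributes −20 dB/decade at high frequency; each zero contributes +20 dB/decade.
Net: 0 zero(s) − 2 pole(s) → -40 dB/decade.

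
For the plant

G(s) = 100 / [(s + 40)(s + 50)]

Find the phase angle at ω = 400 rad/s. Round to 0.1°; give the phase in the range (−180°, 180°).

-167.2°

At s = jω = j400:
pole (s+40): 40 + j400 → |·| = √(40²+400²) = √161600 ≈ 402, ∠ = arctan(400/40) ≈ 84.29°
pole (s+50): 50 + j400 → |·| = √(50²+400²) = √162500 ≈ 403.11, ∠ = arctan(400/50) ≈ 82.87°
∠G = 0.00° − 167.16° = -167.16°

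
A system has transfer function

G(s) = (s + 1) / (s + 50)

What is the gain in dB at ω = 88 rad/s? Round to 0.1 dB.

-1.2 dB

Substitute s = j88:
Numerator: (j88) + 1 = 1 + j88
Denominator: (j88) + 50 = 50 + j88
|N| = √(1² + 88²) ≈ 88.006, ∠N ≈ 89.35°
|D| = √(50² + 88²) ≈ 101.21, ∠D ≈ 60.40°
|G| = 88.006 / 101.21 ≈ 0.86954
Gain = 20 log₁₀(0.86954) ≈ -1.21 dB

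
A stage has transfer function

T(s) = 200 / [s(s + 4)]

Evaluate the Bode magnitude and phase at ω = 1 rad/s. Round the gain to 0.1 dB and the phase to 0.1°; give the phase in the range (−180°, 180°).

33.7 dB, -104.0°

At s = jω = j1:
pole (s+4): 4 + j1 → |·| = √(4²+1²) = √17 ≈ 4.1231, ∠ = arctan(1/4) ≈ 14.04°
pole at origin: |s| = 1, ∠ = 90.00° (in denominator)
|T| = 200 / 4.1231 ≈ 48.507
Gain = 20 log₁₀(48.507) ≈ 33.72 dB
∠T = 0.00° − 104.04° = -104.04°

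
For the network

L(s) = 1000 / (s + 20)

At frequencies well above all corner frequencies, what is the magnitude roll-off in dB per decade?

Each pole contributes −20 dB/decade at high frequency; each zero contributes +20 dB/decade.
Net: 0 zero(s) − 1 pole(s) → -20 dB/decade.

-20 dB/decade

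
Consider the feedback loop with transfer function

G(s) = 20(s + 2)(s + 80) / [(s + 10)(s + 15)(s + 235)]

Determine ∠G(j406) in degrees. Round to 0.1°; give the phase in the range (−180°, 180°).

-67.8°

At s = jω = j406:
zero (s+2): 2 + j406 → |·| = √(2²+406²) = √164840 ≈ 406, ∠ = arctan(406/2) ≈ 89.72°
zero (s+80): 80 + j406 → |·| = √(80²+406²) = √171236 ≈ 413.81, ∠ = arctan(406/80) ≈ 78.85°
pole (s+10): 10 + j406 → |·| = √(10²+406²) = √164936 ≈ 406.12, ∠ = arctan(406/10) ≈ 88.59°
pole (s+15): 15 + j406 → |·| = √(15²+406²) = √165061 ≈ 406.28, ∠ = arctan(406/15) ≈ 87.88°
pole (s+235): 235 + j406 → |·| = √(235²+406²) = √220061 ≈ 469.11, ∠ = arctan(406/235) ≈ 59.94°
∠G = 168.57° − 236.41° = -67.84°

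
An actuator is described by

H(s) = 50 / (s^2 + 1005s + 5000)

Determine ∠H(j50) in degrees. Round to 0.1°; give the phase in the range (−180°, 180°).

Substitute s = j50:
Numerator: 50 = 50 + j0
Denominator: (j50)^2 + 1005(j50) + 5000 = 2500 + j50250
|N| = √(50² + 0²) ≈ 50, ∠N ≈ 0.00°
|D| = √(2500² + 50250²) ≈ 50312, ∠D ≈ 87.15°
∠H = 0.00° − 87.15° = -87.15°

-87.2°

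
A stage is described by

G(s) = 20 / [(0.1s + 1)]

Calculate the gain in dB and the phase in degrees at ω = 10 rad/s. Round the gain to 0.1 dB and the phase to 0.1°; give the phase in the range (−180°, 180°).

At ω = 10 rad/s:
pole (1 + j10·0.1) = 1 + j1 → |·| ≈ 1.4142, ∠ ≈ 45.00°
|G| = 20 · 1 / (1.4142) ≈ 14.142
Gain = 20 log₁₀(14.142) ≈ 23.01 dB
∠G = (0°) − (45.00°) = -45.00°

23.0 dB, -45.0°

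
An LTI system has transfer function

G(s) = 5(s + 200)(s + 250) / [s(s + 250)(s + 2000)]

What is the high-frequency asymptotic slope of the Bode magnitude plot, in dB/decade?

Each pole contributes −20 dB/decade at high frequency; each zero contributes +20 dB/decade.
Net: 2 zero(s) − 3 pole(s) → -20 dB/decade.

-20 dB/decade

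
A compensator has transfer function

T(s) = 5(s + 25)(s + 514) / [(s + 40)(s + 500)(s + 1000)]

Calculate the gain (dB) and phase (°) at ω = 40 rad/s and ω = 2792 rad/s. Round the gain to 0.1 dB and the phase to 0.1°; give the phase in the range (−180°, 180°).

ω = 40: -47.4 dB, 10.6°; ω = 2792: -55.5 dB, -70.3°

At s = jω = j40:
zero (s+25): 25 + j40 → |·| = √(25²+40²) = √2225 ≈ 47.17, ∠ = arctan(40/25) ≈ 57.99°
zero (s+514): 514 + j40 → |·| = √(514²+40²) = √265796 ≈ 515.55, ∠ = arctan(40/514) ≈ 4.45°
pole (s+40): 40 + j40 → |·| = √(40²+40²) = √3200 ≈ 56.569, ∠ = arctan(40/40) ≈ 45.00°
pole (s+500): 500 + j40 → |·| = √(500²+40²) = √251600 ≈ 501.6, ∠ = arctan(40/500) ≈ 4.57°
pole (s+1000): 1000 + j40 → |·| = √(1000²+40²) = √1001600 ≈ 1000.8, ∠ = arctan(40/1000) ≈ 2.29°
|T| = 5 · 24318 / 2.8398e+07 ≈ 0.0042816
Gain = 20 log₁₀(0.0042816) ≈ -47.37 dB
∠T = 62.44° − 51.86° = 10.58°

At s = jω = j2792:
zero (s+25): 25 + j2792 → |·| = √(25²+2792²) = √7795889 ≈ 2792.1, ∠ = arctan(2792/25) ≈ 89.49°
zero (s+514): 514 + j2792 → |·| = √(514²+2792²) = √8059460 ≈ 2838.9, ∠ = arctan(2792/514) ≈ 79.57°
pole (s+40): 40 + j2792 → |·| = √(40²+2792²) = √7796864 ≈ 2792.3, ∠ = arctan(2792/40) ≈ 89.18°
pole (s+500): 500 + j2792 → |·| = √(500²+2792²) = √8045264 ≈ 2836.4, ∠ = arctan(2792/500) ≈ 79.85°
pole (s+1000): 1000 + j2792 → |·| = √(1000²+2792²) = √8795264 ≈ 2965.7, ∠ = arctan(2792/1000) ≈ 70.29°
|T| = 5 · 7.9265e+06 / 2.3489e+10 ≈ 0.0016873
Gain = 20 log₁₀(0.0016873) ≈ -55.46 dB
∠T = 169.06° − 239.32° = -70.26°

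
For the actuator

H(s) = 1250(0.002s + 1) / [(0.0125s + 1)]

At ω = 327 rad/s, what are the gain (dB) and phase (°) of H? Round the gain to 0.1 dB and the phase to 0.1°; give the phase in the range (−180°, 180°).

51.0 dB, -43.1°

At ω = 327 rad/s:
zero (1 + j327·0.002) = 1 + j0.654 → |·| ≈ 1.1949, ∠ ≈ 33.18°
pole (1 + j327·0.0125) = 1 + j4.0875 → |·| ≈ 4.208, ∠ ≈ 76.25°
|H| = 1250 · 1.1949 / (4.208) ≈ 354.95
Gain = 20 log₁₀(354.95) ≈ 51.00 dB
∠H = (33.18°) − (76.25°) = -43.07°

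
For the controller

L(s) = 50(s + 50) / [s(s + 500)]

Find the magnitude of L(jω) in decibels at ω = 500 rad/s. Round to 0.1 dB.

At s = jω = j500:
zero (s+50): 50 + j500 → |·| = √(50²+500²) = √252500 ≈ 502.49, ∠ = arctan(500/50) ≈ 84.29°
pole (s+500): 500 + j500 → |·| = √(500²+500²) = √500000 ≈ 707.11, ∠ = arctan(500/500) ≈ 45.00°
pole at origin: |s| = 500, ∠ = 90.00° (in denominator)
|L| = 50 · 502.49 / 3.5356e+05 ≈ 0.071061
Gain = 20 log₁₀(0.071061) ≈ -22.97 dB

-23.0 dB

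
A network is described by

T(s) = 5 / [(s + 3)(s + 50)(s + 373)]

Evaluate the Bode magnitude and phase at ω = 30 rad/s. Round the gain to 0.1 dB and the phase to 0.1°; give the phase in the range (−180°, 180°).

At s = jω = j30:
pole (s+3): 3 + j30 → |·| = √(3²+30²) = √909 ≈ 30.15, ∠ = arctan(30/3) ≈ 84.29°
pole (s+50): 50 + j30 → |·| = √(50²+30²) = √3400 ≈ 58.31, ∠ = arctan(30/50) ≈ 30.96°
pole (s+373): 373 + j30 → |·| = √(373²+30²) = √140029 ≈ 374.2, ∠ = arctan(30/373) ≈ 4.60°
|T| = 5 / 6.5786e+05 ≈ 7.6004e-06
Gain = 20 log₁₀(7.6004e-06) ≈ -102.38 dB
∠T = 0.00° − 119.85° = -119.85°

-102.4 dB, -119.9°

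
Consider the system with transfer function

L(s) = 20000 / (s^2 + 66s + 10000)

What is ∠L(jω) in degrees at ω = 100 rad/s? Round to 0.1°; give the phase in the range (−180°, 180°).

At s = jω = j100:
quadratic: (j100)² + 66·j100 + 10000 = 0 + j6600 → |·| ≈ 6600, ∠ ≈ 90.00°
∠L = 0.00° − 90.00° = -90.00°

-90.0°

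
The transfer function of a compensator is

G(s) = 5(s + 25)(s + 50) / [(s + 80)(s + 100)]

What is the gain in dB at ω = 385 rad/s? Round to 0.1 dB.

13.6 dB

At s = jω = j385:
zero (s+25): 25 + j385 → |·| = √(25²+385²) = √148850 ≈ 385.81, ∠ = arctan(385/25) ≈ 86.28°
zero (s+50): 50 + j385 → |·| = √(50²+385²) = √150725 ≈ 388.23, ∠ = arctan(385/50) ≈ 82.60°
pole (s+80): 80 + j385 → |·| = √(80²+385²) = √154625 ≈ 393.22, ∠ = arctan(385/80) ≈ 78.26°
pole (s+100): 100 + j385 → |·| = √(100²+385²) = √158225 ≈ 397.78, ∠ = arctan(385/100) ≈ 75.44°
|G| = 5 · 1.4978e+05 / 1.5642e+05 ≈ 4.7878
Gain = 20 log₁₀(4.7878) ≈ 13.60 dB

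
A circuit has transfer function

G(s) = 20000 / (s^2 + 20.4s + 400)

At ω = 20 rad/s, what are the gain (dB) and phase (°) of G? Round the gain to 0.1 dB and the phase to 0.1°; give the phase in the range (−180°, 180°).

33.8 dB, -90.0°

At s = jω = j20:
quadratic: (j20)² + 20.4·j20 + 400 = 0 + j408 → |·| ≈ 408, ∠ ≈ 90.00°
|G| = 20000 / 408 ≈ 49.02
Gain = 20 log₁₀(49.02) ≈ 33.81 dB
∠G = 0.00° − 90.00° = -90.00°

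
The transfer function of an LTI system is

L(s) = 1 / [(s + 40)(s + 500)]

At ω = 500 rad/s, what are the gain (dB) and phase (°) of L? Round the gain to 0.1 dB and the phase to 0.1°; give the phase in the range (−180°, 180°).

-111.0 dB, -130.4°

At s = jω = j500:
pole (s+40): 40 + j500 → |·| = √(40²+500²) = √251600 ≈ 501.6, ∠ = arctan(500/40) ≈ 85.43°
pole (s+500): 500 + j500 → |·| = √(500²+500²) = √500000 ≈ 707.11, ∠ = arctan(500/500) ≈ 45.00°
|L| = 1 / 3.5469e+05 ≈ 2.8194e-06
Gain = 20 log₁₀(2.8194e-06) ≈ -111.00 dB
∠L = 0.00° − 130.43° = -130.43°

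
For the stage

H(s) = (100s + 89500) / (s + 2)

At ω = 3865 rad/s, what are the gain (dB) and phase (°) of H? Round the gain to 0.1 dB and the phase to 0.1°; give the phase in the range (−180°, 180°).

Substitute s = j3865:
Numerator: 100(j3865) + 89500 = 89500 + j386500
Denominator: (j3865) + 2 = 2 + j3865
|N| = √(89500² + 386500²) ≈ 3.9673e+05, ∠N ≈ 76.96°
|D| = √(2² + 3865²) ≈ 3865, ∠D ≈ 89.97°
|H| = 3.9673e+05 / 3865 ≈ 102.65
Gain = 20 log₁₀(102.65) ≈ 40.23 dB
∠H = 76.96° − 89.97° = -13.01°

40.2 dB, -13.0°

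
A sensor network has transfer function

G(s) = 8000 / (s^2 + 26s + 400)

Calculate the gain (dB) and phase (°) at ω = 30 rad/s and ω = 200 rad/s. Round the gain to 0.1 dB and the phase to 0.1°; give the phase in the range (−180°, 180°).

ω = 30: 18.7 dB, -122.7°; ω = 200: -14.0 dB, -172.5°

At s = jω = j30:
quadratic: (j30)² + 26·j30 + 400 = -500 + j780 → |·| ≈ 926.5, ∠ ≈ 122.66°
|G| = 8000 / 926.5 ≈ 8.6346
Gain = 20 log₁₀(8.6346) ≈ 18.72 dB
∠G = 0.00° − 122.66° = -122.66°

At s = jω = j200:
quadratic: (j200)² + 26·j200 + 400 = -39600 + j5200 → |·| ≈ 39940, ∠ ≈ 172.52°
|G| = 8000 / 39940 ≈ 0.2003
Gain = 20 log₁₀(0.2003) ≈ -13.97 dB
∠G = 0.00° − 172.52° = -172.52°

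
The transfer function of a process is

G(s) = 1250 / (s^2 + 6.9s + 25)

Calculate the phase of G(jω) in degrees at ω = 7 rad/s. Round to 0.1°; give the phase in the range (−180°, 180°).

-116.4°

At s = jω = j7:
quadratic: (j7)² + 6.9·j7 + 25 = -24 + j48.3 → |·| ≈ 53.934, ∠ ≈ 116.42°
∠G = 0.00° − 116.42° = -116.42°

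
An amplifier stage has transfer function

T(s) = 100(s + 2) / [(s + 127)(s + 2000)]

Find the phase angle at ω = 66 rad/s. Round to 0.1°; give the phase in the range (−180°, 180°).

At s = jω = j66:
zero (s+2): 2 + j66 → |·| = √(2²+66²) = √4360 ≈ 66.03, ∠ = arctan(66/2) ≈ 88.26°
pole (s+127): 127 + j66 → |·| = √(127²+66²) = √20485 ≈ 143.13, ∠ = arctan(66/127) ≈ 27.46°
pole (s+2000): 2000 + j66 → |·| = √(2000²+66²) = √4004356 ≈ 2001.1, ∠ = arctan(66/2000) ≈ 1.89°
∠T = 88.26° − 29.35° = 58.91°

58.9°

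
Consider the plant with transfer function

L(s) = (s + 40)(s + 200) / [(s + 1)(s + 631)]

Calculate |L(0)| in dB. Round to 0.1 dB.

22.1 dB

L(0) = 1·40·200 / (1·631) ≈ 12.678
20 log₁₀(12.678) ≈ 22.06 dB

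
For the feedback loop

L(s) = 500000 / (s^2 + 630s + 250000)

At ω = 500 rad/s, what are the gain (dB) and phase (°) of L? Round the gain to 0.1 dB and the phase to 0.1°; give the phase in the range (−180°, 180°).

At s = jω = j500:
quadratic: (j500)² + 630·j500 + 250000 = 0 + j315000 → |·| ≈ 3.15e+05, ∠ ≈ 90.00°
|L| = 500000 / 3.15e+05 ≈ 1.5873
Gain = 20 log₁₀(1.5873) ≈ 4.01 dB
∠L = 0.00° − 90.00° = -90.00°

4.0 dB, -90.0°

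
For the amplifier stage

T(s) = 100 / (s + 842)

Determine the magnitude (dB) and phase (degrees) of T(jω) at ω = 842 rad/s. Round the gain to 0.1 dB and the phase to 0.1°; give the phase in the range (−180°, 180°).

-21.5 dB, -45.0°

Substitute s = j842:
Numerator: 100 = 100 + j0
Denominator: (j842) + 842 = 842 + j842
|N| = √(100² + 0²) ≈ 100, ∠N ≈ 0.00°
|D| = √(842² + 842²) ≈ 1190.8, ∠D ≈ 45.00°
|T| = 100 / 1190.8 ≈ 0.083977
Gain = 20 log₁₀(0.083977) ≈ -21.52 dB
∠T = 0.00° − 45.00° = -45.00°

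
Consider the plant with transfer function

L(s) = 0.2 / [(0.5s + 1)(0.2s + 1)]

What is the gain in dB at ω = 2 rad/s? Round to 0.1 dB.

-17.6 dB

At ω = 2 rad/s:
pole (1 + j2·0.5) = 1 + j1 → |·| ≈ 1.4142, ∠ ≈ 45.00°
pole (1 + j2·0.2) = 1 + j0.4 → |·| ≈ 1.077, ∠ ≈ 21.80°
|L| = 0.2 · 1 / (1.4142 · 1.077) ≈ 0.13131
Gain = 20 log₁₀(0.13131) ≈ -17.63 dB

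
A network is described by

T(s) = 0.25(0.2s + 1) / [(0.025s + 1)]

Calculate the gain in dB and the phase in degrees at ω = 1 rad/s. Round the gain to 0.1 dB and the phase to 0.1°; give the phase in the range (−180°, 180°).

-11.9 dB, 9.9°

At ω = 1 rad/s:
zero (1 + j1·0.2) = 1 + j0.2 → |·| ≈ 1.0198, ∠ ≈ 11.31°
pole (1 + j1·0.025) = 1 + j0.025 → |·| ≈ 1.0003, ∠ ≈ 1.43°
|T| = 0.25 · 1.0198 / (1.0003) ≈ 0.25487
Gain = 20 log₁₀(0.25487) ≈ -11.87 dB
∠T = (11.31°) − (1.43°) = 9.88°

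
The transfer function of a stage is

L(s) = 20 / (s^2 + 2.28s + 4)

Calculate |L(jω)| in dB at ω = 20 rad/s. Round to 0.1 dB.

-26.0 dB

At s = jω = j20:
quadratic: (j20)² + 2.28·j20 + 4 = -396 + j45.6 → |·| ≈ 398.62, ∠ ≈ 173.43°
|L| = 20 / 398.62 ≈ 0.050173
Gain = 20 log₁₀(0.050173) ≈ -25.99 dB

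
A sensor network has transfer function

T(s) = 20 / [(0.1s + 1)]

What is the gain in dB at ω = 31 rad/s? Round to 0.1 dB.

At ω = 31 rad/s:
pole (1 + j31·0.1) = 1 + j3.1 → |·| ≈ 3.2573, ∠ ≈ 72.12°
|T| = 20 · 1 / (3.2573) ≈ 6.1401
Gain = 20 log₁₀(6.1401) ≈ 15.76 dB

15.8 dB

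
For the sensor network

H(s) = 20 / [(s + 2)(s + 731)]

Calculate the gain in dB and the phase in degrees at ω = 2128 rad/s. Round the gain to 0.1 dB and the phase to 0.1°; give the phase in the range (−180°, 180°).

At s = jω = j2128:
pole (s+2): 2 + j2128 → |·| = √(2²+2128²) = √4528388 ≈ 2128, ∠ = arctan(2128/2) ≈ 89.95°
pole (s+731): 731 + j2128 → |·| = √(731²+2128²) = √5062745 ≈ 2250.1, ∠ = arctan(2128/731) ≈ 71.04°
|H| = 20 / 4.7882e+06 ≈ 4.1769e-06
Gain = 20 log₁₀(4.1769e-06) ≈ -107.58 dB
∠H = 0.00° − 160.99° = -160.99°

-107.6 dB, -161.0°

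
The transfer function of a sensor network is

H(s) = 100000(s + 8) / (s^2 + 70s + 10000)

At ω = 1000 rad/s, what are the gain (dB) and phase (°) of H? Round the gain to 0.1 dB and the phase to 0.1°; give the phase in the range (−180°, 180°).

40.1 dB, -86.4°

At s = jω = j1000:
zero (s+8): 8 + j1000 → |·| = √(8²+1000²) = √1000064 ≈ 1000, ∠ = arctan(1000/8) ≈ 89.54°
quadratic: (j1000)² + 70·j1000 + 10000 = -990000 + j70000 → |·| ≈ 9.9247e+05, ∠ ≈ 175.96°
|H| = 100000 · 1000 / 9.9247e+05 ≈ 100.76
Gain = 20 log₁₀(100.76) ≈ 40.07 dB
∠H = 89.54° − 175.96° = -86.42°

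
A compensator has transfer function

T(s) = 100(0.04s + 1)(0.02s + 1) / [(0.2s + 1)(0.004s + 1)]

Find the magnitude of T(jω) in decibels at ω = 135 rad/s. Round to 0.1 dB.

At ω = 135 rad/s:
zero (1 + j135·0.04) = 1 + j5.4 → |·| ≈ 5.4918, ∠ ≈ 79.51°
zero (1 + j135·0.02) = 1 + j2.7 → |·| ≈ 2.8792, ∠ ≈ 69.68°
pole (1 + j135·0.2) = 1 + j27 → |·| ≈ 27.019, ∠ ≈ 87.88°
pole (1 + j135·0.004) = 1 + j0.54 → |·| ≈ 1.1365, ∠ ≈ 28.37°
|T| = 100 · 5.4918 · 2.8792 / (27.019 · 1.1365) ≈ 51.493
Gain = 20 log₁₀(51.493) ≈ 34.23 dB

34.2 dB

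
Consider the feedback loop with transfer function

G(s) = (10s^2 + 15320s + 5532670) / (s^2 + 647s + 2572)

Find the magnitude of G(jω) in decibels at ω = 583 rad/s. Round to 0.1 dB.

25.2 dB

Substitute s = j583:
Numerator: 10(j583)^2 + 15320(j583) + 5532670 = 2133780 + j8931560
Denominator: (j583)^2 + 647(j583) + 2572 = -337317 + j377201
|N| = √(2133780² + 8931560²) ≈ 9.1829e+06, ∠N ≈ 76.56°
|D| = √(337317² + 377201²) ≈ 5.0603e+05, ∠D ≈ 131.81°
|G| = 9.1829e+06 / 5.0603e+05 ≈ 18.147
Gain = 20 log₁₀(18.147) ≈ 25.18 dB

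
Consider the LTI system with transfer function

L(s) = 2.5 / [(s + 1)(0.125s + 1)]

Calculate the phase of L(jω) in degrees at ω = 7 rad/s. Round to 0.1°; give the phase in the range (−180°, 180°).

-123.1°

At ω = 7 rad/s:
pole (1 + j7·1) = 1 + j7 → |·| ≈ 7.0711, ∠ ≈ 81.87°
pole (1 + j7·0.125) = 1 + j0.875 → |·| ≈ 1.3288, ∠ ≈ 41.19°
∠L = (0°) − (81.87° + 41.19°) = -123.06°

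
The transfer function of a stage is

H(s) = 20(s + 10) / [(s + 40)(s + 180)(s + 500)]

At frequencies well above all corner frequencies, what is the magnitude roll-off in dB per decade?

-40 dB/decade

Each pole contributes −20 dB/decade at high frequency; each zero contributes +20 dB/decade.
Net: 1 zero(s) − 3 pole(s) → -40 dB/decade.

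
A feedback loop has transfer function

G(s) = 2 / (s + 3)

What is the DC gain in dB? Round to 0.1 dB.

-3.5 dB

G(0) = 2 / (3) ≈ 0.66667
20 log₁₀(0.66667) ≈ -3.52 dB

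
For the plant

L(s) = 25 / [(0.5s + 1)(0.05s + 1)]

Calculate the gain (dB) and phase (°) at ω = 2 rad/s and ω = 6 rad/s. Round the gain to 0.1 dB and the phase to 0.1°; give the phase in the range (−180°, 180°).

ω = 2: 24.9 dB, -50.7°; ω = 6: 17.6 dB, -88.3°

At ω = 2 rad/s:
pole (1 + j2·0.5) = 1 + j1 → |·| ≈ 1.4142, ∠ ≈ 45.00°
pole (1 + j2·0.05) = 1 + j0.1 → |·| ≈ 1.005, ∠ ≈ 5.71°
|L| = 25 · 1 / (1.4142 · 1.005) ≈ 17.59
Gain = 20 log₁₀(17.59) ≈ 24.91 dB
∠L = (0°) − (45.00° + 5.71°) = -50.71°

At ω = 6 rad/s:
pole (1 + j6·0.5) = 1 + j3 → |·| ≈ 3.1623, ∠ ≈ 71.57°
pole (1 + j6·0.05) = 1 + j0.3 → |·| ≈ 1.044, ∠ ≈ 16.70°
|L| = 25 · 1 / (3.1623 · 1.044) ≈ 7.5725
Gain = 20 log₁₀(7.5725) ≈ 17.58 dB
∠L = (0°) − (71.57° + 16.70°) = -88.27°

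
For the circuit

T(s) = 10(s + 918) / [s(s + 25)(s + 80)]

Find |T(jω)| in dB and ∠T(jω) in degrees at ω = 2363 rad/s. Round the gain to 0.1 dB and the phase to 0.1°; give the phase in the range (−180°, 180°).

-114.3 dB, 161.3°

At s = jω = j2363:
zero (s+918): 918 + j2363 → |·| = √(918²+2363²) = √6426493 ≈ 2535.1, ∠ = arctan(2363/918) ≈ 68.77°
pole (s+25): 25 + j2363 → |·| = √(25²+2363²) = √5584394 ≈ 2363.1, ∠ = arctan(2363/25) ≈ 89.39°
pole (s+80): 80 + j2363 → |·| = √(80²+2363²) = √5590169 ≈ 2364.4, ∠ = arctan(2363/80) ≈ 88.06°
pole at origin: |s| = 2363, ∠ = 90.00° (in denominator)
|T| = 10 · 2535.1 / 1.3203e+10 ≈ 1.9201e-06
Gain = 20 log₁₀(1.9201e-06) ≈ -114.33 dB
∠T = 68.77° − 267.45° = -198.68° ≡ 161.32° (principal value)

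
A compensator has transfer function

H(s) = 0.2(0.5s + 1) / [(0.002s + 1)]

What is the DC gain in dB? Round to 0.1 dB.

-14.0 dB

H(0) = 0.2 · 1 / 1 = 0.2
20 log₁₀(0.2) ≈ -13.98 dB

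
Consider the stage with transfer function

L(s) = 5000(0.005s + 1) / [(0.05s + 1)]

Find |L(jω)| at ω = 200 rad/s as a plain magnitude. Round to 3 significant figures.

704

At ω = 200 rad/s:
zero (1 + j200·0.005) = 1 + j1 → |·| ≈ 1.4142, ∠ ≈ 45.00°
pole (1 + j200·0.05) = 1 + j10 → |·| ≈ 10.05, ∠ ≈ 84.29°
|L| = 5000 · 1.4142 / (10.05) ≈ 703.58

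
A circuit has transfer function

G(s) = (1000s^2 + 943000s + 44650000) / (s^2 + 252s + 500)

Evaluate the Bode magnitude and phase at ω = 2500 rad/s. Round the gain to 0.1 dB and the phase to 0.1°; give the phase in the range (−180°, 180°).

60.5 dB, -15.0°

Substitute s = j2500:
Numerator: 1000(j2500)^2 + 943000(j2500) + 44650000 = -6205350000 + j2357500000
Denominator: (j2500)^2 + 252(j2500) + 500 = -6249500 + j630000
|N| = √(6205350000² + 2357500000²) ≈ 6.6381e+09, ∠N ≈ 159.20°
|D| = √(6249500² + 630000²) ≈ 6.2812e+06, ∠D ≈ 174.24°
|G| = 6.6381e+09 / 6.2812e+06 ≈ 1056.8
Gain = 20 log₁₀(1056.8) ≈ 60.48 dB
∠G = 159.20° − 174.24° = -15.04°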